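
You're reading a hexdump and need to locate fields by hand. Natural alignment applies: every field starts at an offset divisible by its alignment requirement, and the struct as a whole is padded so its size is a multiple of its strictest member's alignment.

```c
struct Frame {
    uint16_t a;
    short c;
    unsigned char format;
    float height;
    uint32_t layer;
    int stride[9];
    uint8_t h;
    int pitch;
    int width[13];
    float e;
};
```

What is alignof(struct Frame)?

4

member alignments: a=2, c=2, format=1, height=4, layer=4, stride=4, h=1, pitch=4, width=4, e=4
max = 4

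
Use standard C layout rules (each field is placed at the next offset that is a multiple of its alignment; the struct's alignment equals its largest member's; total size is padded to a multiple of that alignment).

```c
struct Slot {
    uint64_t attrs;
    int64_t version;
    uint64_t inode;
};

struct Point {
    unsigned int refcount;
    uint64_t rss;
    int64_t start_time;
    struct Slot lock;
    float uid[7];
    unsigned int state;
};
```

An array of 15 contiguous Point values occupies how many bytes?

1200

Slot: @0: attrs [8B, align 8] → 8; @8: version [8B, align 8] → 16; @16: inode [8B, align 8] → 24; size 24, align 8
@0: refcount [4B, align 4] → 4
+4 pad (align 8)
@8: rss [8B, align 8] → 16
@16: start_time [8B, align 8] → 24
@24: lock [24B, align 8] → 48
@48: uid [28B, align 4] → 76
@76: state [4B, align 4] → 80
size 80, align 8
array of 15: 15 × 80 = 1200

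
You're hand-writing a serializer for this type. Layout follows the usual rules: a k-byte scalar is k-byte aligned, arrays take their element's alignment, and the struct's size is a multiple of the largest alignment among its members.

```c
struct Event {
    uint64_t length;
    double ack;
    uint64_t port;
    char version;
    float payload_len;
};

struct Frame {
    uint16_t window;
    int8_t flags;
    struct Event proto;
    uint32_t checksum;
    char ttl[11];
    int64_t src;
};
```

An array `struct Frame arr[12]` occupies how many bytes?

Event: 0..8  length  (8B, 8-aligned); 8..16  ack  (8B, 8-aligned); 16..24  port  (8B, 8-aligned); 24..25  version  (1B, 1-aligned); 25..28  -- padding (3B); 28..32  payload_len  (4B, 4-aligned); sizeof = 32, alignof = 8
0..2  window  (2B, 2-aligned)
2..3  flags  (1B, 1-aligned)
3..8  -- padding (5B)
8..40  proto  (32B, 8-aligned)
40..44  checksum  (4B, 4-aligned)
44..55  ttl  (11B, 1-aligned)
55..56  -- padding (1B)
56..64  src  (8B, 8-aligned)
sizeof = 64, alignof = 8
array of 12: 12 × 64 = 768

768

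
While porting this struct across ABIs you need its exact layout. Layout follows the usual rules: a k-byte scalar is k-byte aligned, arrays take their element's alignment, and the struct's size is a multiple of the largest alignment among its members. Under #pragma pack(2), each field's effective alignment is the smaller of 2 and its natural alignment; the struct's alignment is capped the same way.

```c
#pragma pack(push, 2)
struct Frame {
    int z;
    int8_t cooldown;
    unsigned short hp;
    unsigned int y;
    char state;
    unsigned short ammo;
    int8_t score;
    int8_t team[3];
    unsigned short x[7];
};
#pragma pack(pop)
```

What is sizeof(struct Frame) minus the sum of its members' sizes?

2

@0: z [4B, align 2] → 4
@4: cooldown [1B, align 1] → 5
+1 pad (align 2)
@6: hp [2B, align 2] → 8
@8: y [4B, align 2] → 12
@12: state [1B, align 1] → 13
+1 pad (align 2)
@14: ammo [2B, align 2] → 16
@16: score [1B, align 1] → 17
@17: team [3B, align 1] → 20
@20: x [14B, align 2] → 34
size 34, align 2
data bytes 32, size 34 → padding 2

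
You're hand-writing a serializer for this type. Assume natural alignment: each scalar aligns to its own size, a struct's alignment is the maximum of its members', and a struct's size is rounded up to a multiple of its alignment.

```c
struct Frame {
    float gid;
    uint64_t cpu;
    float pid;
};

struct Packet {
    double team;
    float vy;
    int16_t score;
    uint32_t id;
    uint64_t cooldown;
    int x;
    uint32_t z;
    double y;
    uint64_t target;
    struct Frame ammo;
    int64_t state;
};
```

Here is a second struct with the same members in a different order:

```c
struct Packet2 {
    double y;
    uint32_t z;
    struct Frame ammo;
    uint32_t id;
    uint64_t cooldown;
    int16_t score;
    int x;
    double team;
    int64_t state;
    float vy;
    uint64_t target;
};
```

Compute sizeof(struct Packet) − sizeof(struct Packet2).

Frame: 0..4  gid  (4B, 4-aligned); 4..8  -- padding (4B); 8..16  cpu  (8B, 8-aligned); 16..20  pid  (4B, 4-aligned); 20..24  -- tail padding (4B); sizeof = 24, alignof = 8
0..8  team  (8B, 8-aligned)
8..12  vy  (4B, 4-aligned)
12..14  score  (2B, 2-aligned)
14..16  -- padding (2B)
16..20  id  (4B, 4-aligned)
20..24  -- padding (4B)
24..32  cooldown  (8B, 8-aligned)
32..36  x  (4B, 4-aligned)
36..40  z  (4B, 4-aligned)
40..48  y  (8B, 8-aligned)
48..56  target  (8B, 8-aligned)
56..80  ammo  (24B, 8-aligned)
80..88  state  (8B, 8-aligned)
sizeof = 88, alignof = 8
— Packet2 —
0..8  y  (8B, 8-aligned)
8..12  z  (4B, 4-aligned)
12..16  -- padding (4B)
16..40  ammo  (24B, 8-aligned)
40..44  id  (4B, 4-aligned)
44..48  -- padding (4B)
48..56  cooldown  (8B, 8-aligned)
56..58  score  (2B, 2-aligned)
58..60  -- padding (2B)
60..64  x  (4B, 4-aligned)
64..72  team  (8B, 8-aligned)
72..80  state  (8B, 8-aligned)
80..84  vy  (4B, 4-aligned)
84..88  -- padding (4B)
88..96  target  (8B, 8-aligned)
sizeof = 96, alignof = 8
88 − 96 = -8

-8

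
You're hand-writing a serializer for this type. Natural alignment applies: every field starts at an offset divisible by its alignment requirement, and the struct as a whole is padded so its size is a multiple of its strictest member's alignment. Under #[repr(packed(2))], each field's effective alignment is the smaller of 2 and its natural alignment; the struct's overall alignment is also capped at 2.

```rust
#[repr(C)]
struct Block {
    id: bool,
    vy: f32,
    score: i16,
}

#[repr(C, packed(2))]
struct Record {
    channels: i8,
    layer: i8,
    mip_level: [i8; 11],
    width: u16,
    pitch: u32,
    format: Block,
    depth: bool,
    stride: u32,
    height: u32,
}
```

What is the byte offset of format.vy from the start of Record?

Block: @0: id [1B, align 1] → 1; +3 pad (align 4); @4: vy [4B, align 4] → 8; @8: score [2B, align 2] → 10; +2 tail pad (align 4); size 12, align 4
@0: channels [1B, align 1] → 1
@1: layer [1B, align 1] → 2
@2: mip_level [11B, align 1] → 13
+1 pad (align 2)
@14: width [2B, align 2] → 16
@16: pitch [4B, align 2] → 20
@20: format [12B, align 2] → 32
within Block: vy at 4
20 + 4 = 24

24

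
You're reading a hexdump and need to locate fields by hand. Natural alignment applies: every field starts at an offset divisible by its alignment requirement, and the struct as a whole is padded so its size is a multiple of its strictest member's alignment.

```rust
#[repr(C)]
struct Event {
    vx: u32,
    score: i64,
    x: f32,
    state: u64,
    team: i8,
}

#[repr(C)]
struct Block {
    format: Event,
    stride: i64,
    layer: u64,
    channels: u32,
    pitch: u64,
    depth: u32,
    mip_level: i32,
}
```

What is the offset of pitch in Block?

64

Event: vx at 0 (size 4, align 4) → ends 4; pad 4 to align 8 for score; score at 8 (size 8, align 8) → ends 16; x at 16 (size 4, align 4) → ends 20; pad 4 to align 8 for state; state at 24 (size 8, align 8) → ends 32; team at 32 (size 1, align 1) → ends 33; tail pad 7 to reach multiple of 8; total 40 bytes, alignment 8
format at 0 (size 40, align 8) → ends 40
stride at 40 (size 8, align 8) → ends 48
layer at 48 (size 8, align 8) → ends 56
channels at 56 (size 4, align 4) → ends 60
pad 4 to align 8 for pitch
pitch at 64 (size 8, align 8) → ends 72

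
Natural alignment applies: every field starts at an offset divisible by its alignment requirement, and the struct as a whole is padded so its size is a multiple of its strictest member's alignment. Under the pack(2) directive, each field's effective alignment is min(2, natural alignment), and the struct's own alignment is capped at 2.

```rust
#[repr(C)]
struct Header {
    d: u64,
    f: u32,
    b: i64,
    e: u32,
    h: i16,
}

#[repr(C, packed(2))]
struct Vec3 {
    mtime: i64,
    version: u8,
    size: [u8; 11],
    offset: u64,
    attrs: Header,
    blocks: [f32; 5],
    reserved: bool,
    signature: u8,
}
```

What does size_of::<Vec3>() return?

Header: @0: d [8B, align 8] → 8; @8: f [4B, align 4] → 12; +4 pad (align 8); @16: b [8B, align 8] → 24; @24: e [4B, align 4] → 28; @28: h [2B, align 2] → 30; +2 tail pad (align 8); size 32, align 8
@0: mtime [8B, align 2] → 8
@8: version [1B, align 1] → 9
@9: size [11B, align 1] → 20
@20: offset [8B, align 2] → 28
@28: attrs [32B, align 2] → 60
@60: blocks [20B, align 2] → 80
@80: reserved [1B, align 1] → 81
@81: signature [1B, align 1] → 82
size 82, align 2

82 bytes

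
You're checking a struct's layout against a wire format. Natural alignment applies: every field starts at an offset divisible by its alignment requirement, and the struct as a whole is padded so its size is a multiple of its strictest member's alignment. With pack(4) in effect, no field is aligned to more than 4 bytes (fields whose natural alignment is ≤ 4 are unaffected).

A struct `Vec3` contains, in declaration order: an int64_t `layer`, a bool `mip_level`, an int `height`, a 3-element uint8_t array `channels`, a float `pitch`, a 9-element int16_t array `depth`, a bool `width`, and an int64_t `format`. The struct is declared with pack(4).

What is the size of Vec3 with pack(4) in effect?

52

@0: layer [8B, align 4] → 8
@8: mip_level [1B, align 1] → 9
+3 pad (align 4)
@12: height [4B, align 4] → 16
@16: channels [3B, align 1] → 19
+1 pad (align 4)
@20: pitch [4B, align 4] → 24
@24: depth [18B, align 2] → 42
@42: width [1B, align 1] → 43
+1 pad (align 4)
@44: format [8B, align 4] → 52
size 52, align 4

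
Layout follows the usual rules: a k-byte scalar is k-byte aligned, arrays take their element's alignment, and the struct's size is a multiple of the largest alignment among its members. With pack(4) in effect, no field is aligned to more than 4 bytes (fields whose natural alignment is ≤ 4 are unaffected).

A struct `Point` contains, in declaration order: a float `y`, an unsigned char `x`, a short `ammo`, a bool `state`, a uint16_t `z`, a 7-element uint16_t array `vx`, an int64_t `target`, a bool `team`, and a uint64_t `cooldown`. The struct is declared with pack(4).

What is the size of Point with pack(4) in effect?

y at 0 (size 4, align 4) → ends 4
x at 4 (size 1, align 1) → ends 5
pad 1 to align 2 for ammo
ammo at 6 (size 2, align 2) → ends 8
state at 8 (size 1, align 1) → ends 9
pad 1 to align 2 for z
z at 10 (size 2, align 2) → ends 12
vx at 12 (size 14, align 2) → ends 26
pad 2 to align 4 for target
target at 28 (size 8, align 4) → ends 36
team at 36 (size 1, align 1) → ends 37
pad 3 to align 4 for cooldown
cooldown at 40 (size 8, align 4) → ends 48
total 48 bytes, alignment 4

48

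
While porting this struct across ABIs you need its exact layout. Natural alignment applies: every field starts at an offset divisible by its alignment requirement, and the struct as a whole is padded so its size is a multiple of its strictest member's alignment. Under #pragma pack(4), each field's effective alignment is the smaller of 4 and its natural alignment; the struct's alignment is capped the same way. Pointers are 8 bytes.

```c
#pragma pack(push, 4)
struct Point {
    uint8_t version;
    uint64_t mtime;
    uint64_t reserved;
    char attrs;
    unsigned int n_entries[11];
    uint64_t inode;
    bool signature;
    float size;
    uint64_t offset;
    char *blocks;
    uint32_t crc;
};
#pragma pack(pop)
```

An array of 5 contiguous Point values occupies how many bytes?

520

0..1  version  (1B, 1-aligned)
1..4  -- padding (3B)
4..12  mtime  (8B, 4-aligned)
12..20  reserved  (8B, 4-aligned)
20..21  attrs  (1B, 1-aligned)
21..24  -- padding (3B)
24..68  n_entries  (44B, 4-aligned)
68..76  inode  (8B, 4-aligned)
76..77  signature  (1B, 1-aligned)
77..80  -- padding (3B)
80..84  size  (4B, 4-aligned)
84..92  offset  (8B, 4-aligned)
92..100  blocks  (8B, 4-aligned)
100..104  crc  (4B, 4-aligned)
sizeof = 104, alignof = 4
array of 5: 5 × 104 = 520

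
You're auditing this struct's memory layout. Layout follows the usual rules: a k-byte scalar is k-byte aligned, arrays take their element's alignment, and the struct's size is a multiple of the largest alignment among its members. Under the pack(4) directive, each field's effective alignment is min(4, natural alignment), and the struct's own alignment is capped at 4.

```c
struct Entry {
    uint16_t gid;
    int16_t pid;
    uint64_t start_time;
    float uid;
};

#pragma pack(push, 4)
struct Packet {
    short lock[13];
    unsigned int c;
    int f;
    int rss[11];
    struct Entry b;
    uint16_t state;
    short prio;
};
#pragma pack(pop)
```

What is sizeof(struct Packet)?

Entry: 0..2  gid  (2B, 2-aligned); 2..4  pid  (2B, 2-aligned); 4..8  -- padding (4B); 8..16  start_time  (8B, 8-aligned); 16..20  uid  (4B, 4-aligned); 20..24  -- tail padding (4B); sizeof = 24, alignof = 8
0..26  lock  (26B, 2-aligned)
26..28  -- padding (2B)
28..32  c  (4B, 4-aligned)
32..36  f  (4B, 4-aligned)
36..80  rss  (44B, 4-aligned)
80..104  b  (24B, 4-aligned)
104..106  state  (2B, 2-aligned)
106..108  prio  (2B, 2-aligned)
sizeof = 108, alignof = 4

108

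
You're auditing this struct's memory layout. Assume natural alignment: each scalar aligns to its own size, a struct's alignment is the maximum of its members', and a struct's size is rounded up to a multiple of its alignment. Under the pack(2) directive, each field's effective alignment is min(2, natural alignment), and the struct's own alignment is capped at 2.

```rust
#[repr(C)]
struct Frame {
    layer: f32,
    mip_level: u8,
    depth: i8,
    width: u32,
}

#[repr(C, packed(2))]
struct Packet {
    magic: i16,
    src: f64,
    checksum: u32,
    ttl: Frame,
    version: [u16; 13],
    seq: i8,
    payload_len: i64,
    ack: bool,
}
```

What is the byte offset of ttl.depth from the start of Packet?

Frame: @0: layer [4B, align 4] → 4; @4: mip_level [1B, align 1] → 5; @5: depth [1B, align 1] → 6; +2 pad (align 4); @8: width [4B, align 4] → 12; size 12, align 4
@0: magic [2B, align 2] → 2
@2: src [8B, align 2] → 10
@10: checksum [4B, align 2] → 14
@14: ttl [12B, align 2] → 26
within Frame: depth at 5
14 + 5 = 19

19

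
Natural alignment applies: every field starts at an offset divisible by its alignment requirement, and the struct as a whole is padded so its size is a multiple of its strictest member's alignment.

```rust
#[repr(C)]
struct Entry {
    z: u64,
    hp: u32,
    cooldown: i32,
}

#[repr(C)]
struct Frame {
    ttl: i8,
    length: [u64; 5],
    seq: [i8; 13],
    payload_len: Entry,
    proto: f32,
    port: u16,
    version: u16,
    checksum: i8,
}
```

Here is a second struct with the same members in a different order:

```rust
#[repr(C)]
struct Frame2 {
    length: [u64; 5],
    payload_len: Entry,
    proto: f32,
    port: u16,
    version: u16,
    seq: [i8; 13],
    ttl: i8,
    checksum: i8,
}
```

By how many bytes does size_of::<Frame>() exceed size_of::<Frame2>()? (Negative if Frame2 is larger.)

Entry: 0..8  z  (8B, 8-aligned); 8..12  hp  (4B, 4-aligned); 12..16  cooldown  (4B, 4-aligned); sizeof = 16, alignof = 8
0..1  ttl  (1B, 1-aligned)
1..8  -- padding (7B)
8..48  length  (40B, 8-aligned)
48..61  seq  (13B, 1-aligned)
61..64  -- padding (3B)
64..80  payload_len  (16B, 8-aligned)
80..84  proto  (4B, 4-aligned)
84..86  port  (2B, 2-aligned)
86..88  version  (2B, 2-aligned)
88..89  checksum  (1B, 1-aligned)
89..96  -- tail padding (7B)
sizeof = 96, alignof = 8
— Frame2 —
0..40  length  (40B, 8-aligned)
40..56  payload_len  (16B, 8-aligned)
56..60  proto  (4B, 4-aligned)
60..62  port  (2B, 2-aligned)
62..64  version  (2B, 2-aligned)
64..77  seq  (13B, 1-aligned)
77..78  ttl  (1B, 1-aligned)
78..79  checksum  (1B, 1-aligned)
79..80  -- tail padding (1B)
sizeof = 80, alignof = 8
96 − 80 = 16

16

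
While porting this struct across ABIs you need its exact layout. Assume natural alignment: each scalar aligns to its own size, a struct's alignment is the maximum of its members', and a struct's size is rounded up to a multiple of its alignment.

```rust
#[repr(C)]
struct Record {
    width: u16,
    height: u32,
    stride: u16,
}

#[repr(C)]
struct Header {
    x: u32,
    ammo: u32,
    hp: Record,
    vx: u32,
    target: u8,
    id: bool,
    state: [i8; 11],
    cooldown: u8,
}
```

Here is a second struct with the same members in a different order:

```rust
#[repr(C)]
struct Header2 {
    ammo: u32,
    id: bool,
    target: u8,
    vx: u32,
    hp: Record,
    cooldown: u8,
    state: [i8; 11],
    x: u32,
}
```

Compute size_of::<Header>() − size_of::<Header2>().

Record: 0..2  width  (2B, 2-aligned); 2..4  -- padding (2B); 4..8  height  (4B, 4-aligned); 8..10  stride  (2B, 2-aligned); 10..12  -- tail padding (2B); sizeof = 12, alignof = 4
0..4  x  (4B, 4-aligned)
4..8  ammo  (4B, 4-aligned)
8..20  hp  (12B, 4-aligned)
20..24  vx  (4B, 4-aligned)
24..25  target  (1B, 1-aligned)
25..26  id  (1B, 1-aligned)
26..37  state  (11B, 1-aligned)
37..38  cooldown  (1B, 1-aligned)
38..40  -- tail padding (2B)
sizeof = 40, alignof = 4
— Header2 —
0..4  ammo  (4B, 4-aligned)
4..5  id  (1B, 1-aligned)
5..6  target  (1B, 1-aligned)
6..8  -- padding (2B)
8..12  vx  (4B, 4-aligned)
12..24  hp  (12B, 4-aligned)
24..25  cooldown  (1B, 1-aligned)
25..36  state  (11B, 1-aligned)
36..40  x  (4B, 4-aligned)
sizeof = 40, alignof = 4
40 − 40 = 0

0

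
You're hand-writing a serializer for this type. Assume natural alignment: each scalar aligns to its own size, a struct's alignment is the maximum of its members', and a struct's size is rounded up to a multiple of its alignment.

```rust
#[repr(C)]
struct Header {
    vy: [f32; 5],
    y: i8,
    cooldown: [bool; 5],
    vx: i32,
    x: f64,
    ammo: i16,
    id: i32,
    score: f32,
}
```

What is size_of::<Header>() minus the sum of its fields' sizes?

8

vy at 0 (size 20, align 4) → ends 20
y at 20 (size 1, align 1) → ends 21
cooldown at 21 (size 5, align 1) → ends 26
pad 2 to align 4 for vx
vx at 28 (size 4, align 4) → ends 32
x at 32 (size 8, align 8) → ends 40
ammo at 40 (size 2, align 2) → ends 42
pad 2 to align 4 for id
id at 44 (size 4, align 4) → ends 48
score at 48 (size 4, align 4) → ends 52
tail pad 4 to reach multiple of 8
total 56 bytes, alignment 8
data bytes 48, size 56 → padding 8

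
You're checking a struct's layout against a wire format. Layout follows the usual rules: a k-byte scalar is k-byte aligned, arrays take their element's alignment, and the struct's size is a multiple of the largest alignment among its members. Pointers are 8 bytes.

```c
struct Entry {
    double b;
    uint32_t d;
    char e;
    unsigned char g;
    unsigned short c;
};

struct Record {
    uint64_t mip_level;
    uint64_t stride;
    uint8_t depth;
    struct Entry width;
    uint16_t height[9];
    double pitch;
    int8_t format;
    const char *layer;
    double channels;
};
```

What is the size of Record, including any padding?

Entry: 0..8  b  (8B, 8-aligned); 8..12  d  (4B, 4-aligned); 12..13  e  (1B, 1-aligned); 13..14  g  (1B, 1-aligned); 14..16  c  (2B, 2-aligned); sizeof = 16, alignof = 8
0..8  mip_level  (8B, 8-aligned)
8..16  stride  (8B, 8-aligned)
16..17  depth  (1B, 1-aligned)
17..24  -- padding (7B)
24..40  width  (16B, 8-aligned)
40..58  height  (18B, 2-aligned)
58..64  -- padding (6B)
64..72  pitch  (8B, 8-aligned)
72..73  format  (1B, 1-aligned)
73..80  -- padding (7B)
80..88  layer  (8B, 8-aligned)
88..96  channels  (8B, 8-aligned)
sizeof = 96, alignof = 8

96 bytes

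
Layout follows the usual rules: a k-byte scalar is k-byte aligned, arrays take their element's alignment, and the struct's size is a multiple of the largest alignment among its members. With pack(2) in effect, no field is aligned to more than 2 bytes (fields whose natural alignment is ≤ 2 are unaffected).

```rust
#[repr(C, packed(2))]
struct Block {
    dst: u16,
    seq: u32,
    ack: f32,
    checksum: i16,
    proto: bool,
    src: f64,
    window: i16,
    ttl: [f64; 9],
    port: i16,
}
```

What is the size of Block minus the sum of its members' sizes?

1

dst at 0 (size 2, align 2) → ends 2
seq at 2 (size 4, align 2) → ends 6
ack at 6 (size 4, align 2) → ends 10
checksum at 10 (size 2, align 2) → ends 12
proto at 12 (size 1, align 1) → ends 13
pad 1 to align 2 for src
src at 14 (size 8, align 2) → ends 22
window at 22 (size 2, align 2) → ends 24
ttl at 24 (size 72, align 2) → ends 96
port at 96 (size 2, align 2) → ends 98
total 98 bytes, alignment 2
data bytes 97, size 98 → padding 1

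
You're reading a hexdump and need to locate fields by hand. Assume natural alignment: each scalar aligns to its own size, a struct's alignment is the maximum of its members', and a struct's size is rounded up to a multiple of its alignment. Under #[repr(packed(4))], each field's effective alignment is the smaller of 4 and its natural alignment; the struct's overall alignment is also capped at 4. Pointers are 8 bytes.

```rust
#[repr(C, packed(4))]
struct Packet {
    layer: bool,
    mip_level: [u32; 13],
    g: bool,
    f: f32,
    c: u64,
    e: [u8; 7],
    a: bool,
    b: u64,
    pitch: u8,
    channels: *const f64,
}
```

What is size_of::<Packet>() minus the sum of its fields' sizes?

layer at 0 (size 1, align 1) → ends 1
pad 3 to align 4 for mip_level
mip_level at 4 (size 52, align 4) → ends 56
g at 56 (size 1, align 1) → ends 57
pad 3 to align 4 for f
f at 60 (size 4, align 4) → ends 64
c at 64 (size 8, align 4) → ends 72
e at 72 (size 7, align 1) → ends 79
a at 79 (size 1, align 1) → ends 80
b at 80 (size 8, align 4) → ends 88
pitch at 88 (size 1, align 1) → ends 89
pad 3 to align 4 for channels
channels at 92 (size 8, align 4) → ends 100
total 100 bytes, alignment 4
data bytes 91, size 100 → padding 9

9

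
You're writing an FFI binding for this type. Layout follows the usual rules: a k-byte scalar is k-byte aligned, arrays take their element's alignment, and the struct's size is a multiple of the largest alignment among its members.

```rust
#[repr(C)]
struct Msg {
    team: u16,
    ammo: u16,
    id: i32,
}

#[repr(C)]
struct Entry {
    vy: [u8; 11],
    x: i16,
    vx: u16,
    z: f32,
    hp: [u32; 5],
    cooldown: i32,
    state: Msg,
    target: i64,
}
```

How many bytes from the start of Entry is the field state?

Msg: 0..2  team  (2B, 2-aligned); 2..4  ammo  (2B, 2-aligned); 4..8  id  (4B, 4-aligned); sizeof = 8, alignof = 4
0..11  vy  (11B, 1-aligned)
11..12  -- padding (1B)
12..14  x  (2B, 2-aligned)
14..16  vx  (2B, 2-aligned)
16..20  z  (4B, 4-aligned)
20..40  hp  (20B, 4-aligned)
40..44  cooldown  (4B, 4-aligned)
44..52  state  (8B, 4-aligned)

44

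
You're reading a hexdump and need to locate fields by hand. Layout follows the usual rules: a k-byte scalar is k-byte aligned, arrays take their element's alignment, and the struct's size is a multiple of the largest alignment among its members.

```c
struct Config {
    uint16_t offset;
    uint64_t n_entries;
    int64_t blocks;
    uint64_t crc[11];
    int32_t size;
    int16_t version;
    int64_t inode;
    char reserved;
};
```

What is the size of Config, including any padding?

136

@0: offset [2B, align 2] → 2
+6 pad (align 8)
@8: n_entries [8B, align 8] → 16
@16: blocks [8B, align 8] → 24
@24: crc [88B, align 8] → 112
@112: size [4B, align 4] → 116
@116: version [2B, align 2] → 118
+2 pad (align 8)
@120: inode [8B, align 8] → 128
@128: reserved [1B, align 1] → 129
+7 tail pad (align 8)
size 136, align 8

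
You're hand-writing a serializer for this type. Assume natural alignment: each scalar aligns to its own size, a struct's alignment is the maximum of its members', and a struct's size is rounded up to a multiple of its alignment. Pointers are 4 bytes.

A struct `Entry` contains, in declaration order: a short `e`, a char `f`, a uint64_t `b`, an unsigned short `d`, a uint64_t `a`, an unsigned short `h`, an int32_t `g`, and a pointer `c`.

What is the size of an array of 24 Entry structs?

1152

@0: e [2B, align 2] → 2
@2: f [1B, align 1] → 3
+5 pad (align 8)
@8: b [8B, align 8] → 16
@16: d [2B, align 2] → 18
+6 pad (align 8)
@24: a [8B, align 8] → 32
@32: h [2B, align 2] → 34
+2 pad (align 4)
@36: g [4B, align 4] → 40
@40: c [4B, align 4] → 44
+4 tail pad (align 8)
size 48, align 8
array of 24: 24 × 48 = 1152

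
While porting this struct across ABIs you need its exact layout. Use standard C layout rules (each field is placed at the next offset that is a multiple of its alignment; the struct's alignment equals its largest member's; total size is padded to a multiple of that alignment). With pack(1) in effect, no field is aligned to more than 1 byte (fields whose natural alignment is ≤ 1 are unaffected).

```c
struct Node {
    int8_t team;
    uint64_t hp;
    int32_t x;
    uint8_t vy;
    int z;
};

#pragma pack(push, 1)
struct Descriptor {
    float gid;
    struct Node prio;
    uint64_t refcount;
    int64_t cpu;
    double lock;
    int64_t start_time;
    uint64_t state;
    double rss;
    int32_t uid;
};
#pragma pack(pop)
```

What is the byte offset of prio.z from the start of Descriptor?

Node: 0..1  team  (1B, 1-aligned); 1..8  -- padding (7B); 8..16  hp  (8B, 8-aligned); 16..20  x  (4B, 4-aligned); 20..21  vy  (1B, 1-aligned); 21..24  -- padding (3B); 24..28  z  (4B, 4-aligned); 28..32  -- tail padding (4B); sizeof = 32, alignof = 8
0..4  gid  (4B, 1-aligned)
4..36  prio  (32B, 1-aligned)
within Node: z at 24
4 + 24 = 28

28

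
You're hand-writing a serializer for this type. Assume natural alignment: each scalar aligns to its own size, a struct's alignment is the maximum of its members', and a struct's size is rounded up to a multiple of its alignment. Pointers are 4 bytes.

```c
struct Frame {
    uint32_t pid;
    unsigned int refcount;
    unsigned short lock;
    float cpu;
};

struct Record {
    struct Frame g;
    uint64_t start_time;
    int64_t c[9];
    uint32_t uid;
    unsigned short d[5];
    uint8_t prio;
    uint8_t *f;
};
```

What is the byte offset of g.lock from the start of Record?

Frame: pid at 0 (size 4, align 4) → ends 4; refcount at 4 (size 4, align 4) → ends 8; lock at 8 (size 2, align 2) → ends 10; pad 2 to align 4 for cpu; cpu at 12 (size 4, align 4) → ends 16; total 16 bytes, alignment 4
g at 0 (size 16, align 4) → ends 16
within Frame: lock at 8
0 + 8 = 8

8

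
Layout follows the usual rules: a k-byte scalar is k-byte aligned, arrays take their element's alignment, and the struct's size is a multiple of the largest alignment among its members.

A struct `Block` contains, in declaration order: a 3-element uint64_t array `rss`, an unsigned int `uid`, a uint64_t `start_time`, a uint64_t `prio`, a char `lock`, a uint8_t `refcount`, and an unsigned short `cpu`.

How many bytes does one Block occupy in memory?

56 bytes

rss at 0 (size 24, align 8) → ends 24
uid at 24 (size 4, align 4) → ends 28
pad 4 to align 8 for start_time
start_time at 32 (size 8, align 8) → ends 40
prio at 40 (size 8, align 8) → ends 48
lock at 48 (size 1, align 1) → ends 49
refcount at 49 (size 1, align 1) → ends 50
cpu at 50 (size 2, align 2) → ends 52
tail pad 4 to reach multiple of 8
total 56 bytes, alignment 8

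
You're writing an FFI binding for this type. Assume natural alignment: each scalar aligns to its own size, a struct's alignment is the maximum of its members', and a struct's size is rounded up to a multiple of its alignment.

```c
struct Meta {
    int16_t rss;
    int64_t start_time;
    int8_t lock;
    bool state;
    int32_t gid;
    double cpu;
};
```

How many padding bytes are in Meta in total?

rss at 0 (size 2, align 2) → ends 2
pad 6 to align 8 for start_time
start_time at 8 (size 8, align 8) → ends 16
lock at 16 (size 1, align 1) → ends 17
state at 17 (size 1, align 1) → ends 18
pad 2 to align 4 for gid
gid at 20 (size 4, align 4) → ends 24
cpu at 24 (size 8, align 8) → ends 32
total 32 bytes, alignment 8
data bytes 24, size 32 → padding 8

8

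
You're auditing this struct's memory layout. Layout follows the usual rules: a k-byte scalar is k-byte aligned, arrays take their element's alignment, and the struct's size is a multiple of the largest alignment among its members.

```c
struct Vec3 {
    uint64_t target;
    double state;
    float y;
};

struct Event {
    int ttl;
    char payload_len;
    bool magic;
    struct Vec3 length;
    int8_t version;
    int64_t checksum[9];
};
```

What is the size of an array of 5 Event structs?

Vec3: target at 0 (size 8, align 8) → ends 8; state at 8 (size 8, align 8) → ends 16; y at 16 (size 4, align 4) → ends 20; tail pad 4 to reach multiple of 8; total 24 bytes, alignment 8
ttl at 0 (size 4, align 4) → ends 4
payload_len at 4 (size 1, align 1) → ends 5
magic at 5 (size 1, align 1) → ends 6
pad 2 to align 8 for length
length at 8 (size 24, align 8) → ends 32
version at 32 (size 1, align 1) → ends 33
pad 7 to align 8 for checksum
checksum at 40 (size 72, align 8) → ends 112
total 112 bytes, alignment 8
array of 5: 5 × 112 = 560

560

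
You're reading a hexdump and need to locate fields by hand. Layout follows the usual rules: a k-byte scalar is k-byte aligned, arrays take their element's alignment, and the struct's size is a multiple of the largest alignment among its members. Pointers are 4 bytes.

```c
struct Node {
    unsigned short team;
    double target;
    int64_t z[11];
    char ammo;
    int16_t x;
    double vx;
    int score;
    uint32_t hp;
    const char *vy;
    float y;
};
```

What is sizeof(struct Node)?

team at 0 (size 2, align 2) → ends 2
pad 6 to align 8 for target
target at 8 (size 8, align 8) → ends 16
z at 16 (size 88, align 8) → ends 104
ammo at 104 (size 1, align 1) → ends 105
pad 1 to align 2 for x
x at 106 (size 2, align 2) → ends 108
pad 4 to align 8 for vx
vx at 112 (size 8, align 8) → ends 120
score at 120 (size 4, align 4) → ends 124
hp at 124 (size 4, align 4) → ends 128
vy at 128 (size 4, align 4) → ends 132
y at 132 (size 4, align 4) → ends 136
total 136 bytes, alignment 8

136 bytes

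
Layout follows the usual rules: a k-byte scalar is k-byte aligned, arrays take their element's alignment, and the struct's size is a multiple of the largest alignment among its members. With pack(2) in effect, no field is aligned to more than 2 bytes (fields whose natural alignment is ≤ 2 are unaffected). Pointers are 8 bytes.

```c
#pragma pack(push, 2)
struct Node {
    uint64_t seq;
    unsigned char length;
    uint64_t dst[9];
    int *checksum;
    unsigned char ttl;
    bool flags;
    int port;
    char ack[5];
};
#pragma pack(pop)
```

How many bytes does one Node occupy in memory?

seq at 0 (size 8, align 2) → ends 8
length at 8 (size 1, align 1) → ends 9
pad 1 to align 2 for dst
dst at 10 (size 72, align 2) → ends 82
checksum at 82 (size 8, align 2) → ends 90
ttl at 90 (size 1, align 1) → ends 91
flags at 91 (size 1, align 1) → ends 92
port at 92 (size 4, align 2) → ends 96
ack at 96 (size 5, align 1) → ends 101
tail pad 1 to reach multiple of 2
total 102 bytes, alignment 2

102 bytes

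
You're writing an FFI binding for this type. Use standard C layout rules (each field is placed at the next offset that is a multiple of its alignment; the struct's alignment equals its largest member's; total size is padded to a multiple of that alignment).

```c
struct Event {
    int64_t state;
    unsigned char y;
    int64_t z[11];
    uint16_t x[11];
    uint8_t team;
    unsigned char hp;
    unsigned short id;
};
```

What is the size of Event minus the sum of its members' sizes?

0..8  state  (8B, 8-aligned)
8..9  y  (1B, 1-aligned)
9..16  -- padding (7B)
16..104  z  (88B, 8-aligned)
104..126  x  (22B, 2-aligned)
126..127  team  (1B, 1-aligned)
127..128  hp  (1B, 1-aligned)
128..130  id  (2B, 2-aligned)
130..136  -- tail padding (6B)
sizeof = 136, alignof = 8
data bytes 123, size 136 → padding 13

13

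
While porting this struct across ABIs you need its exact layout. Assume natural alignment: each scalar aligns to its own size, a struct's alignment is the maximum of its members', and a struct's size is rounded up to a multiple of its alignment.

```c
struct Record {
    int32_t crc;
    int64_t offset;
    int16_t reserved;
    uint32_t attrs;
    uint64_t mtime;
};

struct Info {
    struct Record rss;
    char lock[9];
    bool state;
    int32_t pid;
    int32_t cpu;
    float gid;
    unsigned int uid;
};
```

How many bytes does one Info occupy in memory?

Record: crc at 0 (size 4, align 4) → ends 4; pad 4 to align 8 for offset; offset at 8 (size 8, align 8) → ends 16; reserved at 16 (size 2, align 2) → ends 18; pad 2 to align 4 for attrs; attrs at 20 (size 4, align 4) → ends 24; mtime at 24 (size 8, align 8) → ends 32; total 32 bytes, alignment 8
rss at 0 (size 32, align 8) → ends 32
lock at 32 (size 9, align 1) → ends 41
state at 41 (size 1, align 1) → ends 42
pad 2 to align 4 for pid
pid at 44 (size 4, align 4) → ends 48
cpu at 48 (size 4, align 4) → ends 52
gid at 52 (size 4, align 4) → ends 56
uid at 56 (size 4, align 4) → ends 60
tail pad 4 to reach multiple of 8
total 64 bytes, alignment 8

64 bytes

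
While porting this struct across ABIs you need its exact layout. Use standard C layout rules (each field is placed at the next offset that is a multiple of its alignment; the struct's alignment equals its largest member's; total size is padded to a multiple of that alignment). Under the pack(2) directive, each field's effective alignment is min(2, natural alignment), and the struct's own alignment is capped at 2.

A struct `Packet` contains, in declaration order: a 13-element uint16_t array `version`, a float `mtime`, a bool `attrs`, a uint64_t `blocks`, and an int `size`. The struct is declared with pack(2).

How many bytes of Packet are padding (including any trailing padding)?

@0: version [26B, align 2] → 26
@26: mtime [4B, align 2] → 30
@30: attrs [1B, align 1] → 31
+1 pad (align 2)
@32: blocks [8B, align 2] → 40
@40: size [4B, align 2] → 44
size 44, align 2
data bytes 43, size 44 → padding 1

1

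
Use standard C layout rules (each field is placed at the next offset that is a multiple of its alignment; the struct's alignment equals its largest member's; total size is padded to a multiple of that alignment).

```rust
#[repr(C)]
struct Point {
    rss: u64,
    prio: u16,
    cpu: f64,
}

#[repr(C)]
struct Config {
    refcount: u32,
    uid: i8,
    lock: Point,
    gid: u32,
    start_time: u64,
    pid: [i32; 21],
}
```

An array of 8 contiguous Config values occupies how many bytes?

1088

Point: 0..8  rss  (8B, 8-aligned); 8..10  prio  (2B, 2-aligned); 10..16  -- padding (6B); 16..24  cpu  (8B, 8-aligned); sizeof = 24, alignof = 8
0..4  refcount  (4B, 4-aligned)
4..5  uid  (1B, 1-aligned)
5..8  -- padding (3B)
8..32  lock  (24B, 8-aligned)
32..36  gid  (4B, 4-aligned)
36..40  -- padding (4B)
40..48  start_time  (8B, 8-aligned)
48..132  pid  (84B, 4-aligned)
132..136  -- tail padding (4B)
sizeof = 136, alignof = 8
array of 8: 8 × 136 = 1088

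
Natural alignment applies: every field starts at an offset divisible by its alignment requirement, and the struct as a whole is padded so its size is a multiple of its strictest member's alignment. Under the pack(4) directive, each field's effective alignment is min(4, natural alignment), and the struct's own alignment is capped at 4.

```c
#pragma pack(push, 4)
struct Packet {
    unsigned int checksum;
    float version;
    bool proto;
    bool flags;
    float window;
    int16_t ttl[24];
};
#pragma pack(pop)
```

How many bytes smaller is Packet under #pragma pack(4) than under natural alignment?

natural layout:
  checksum at 0 (size 4, align 4) → ends 4
  version at 4 (size 4, align 4) → ends 8
  proto at 8 (size 1, align 1) → ends 9
  flags at 9 (size 1, align 1) → ends 10
  pad 2 to align 4 for window
  window at 12 (size 4, align 4) → ends 16
  ttl at 16 (size 48, align 2) → ends 64
  total 64 bytes, alignment 4
packed(4) layout:
  checksum at 0 (size 4, align 4) → ends 4
  version at 4 (size 4, align 4) → ends 8
  proto at 8 (size 1, align 1) → ends 9
  flags at 9 (size 1, align 1) → ends 10
  pad 2 to align 4 for window
  window at 12 (size 4, align 4) → ends 16
  ttl at 16 (size 48, align 2) → ends 64
  total 64 bytes, alignment 4
64 − 64 = 0

0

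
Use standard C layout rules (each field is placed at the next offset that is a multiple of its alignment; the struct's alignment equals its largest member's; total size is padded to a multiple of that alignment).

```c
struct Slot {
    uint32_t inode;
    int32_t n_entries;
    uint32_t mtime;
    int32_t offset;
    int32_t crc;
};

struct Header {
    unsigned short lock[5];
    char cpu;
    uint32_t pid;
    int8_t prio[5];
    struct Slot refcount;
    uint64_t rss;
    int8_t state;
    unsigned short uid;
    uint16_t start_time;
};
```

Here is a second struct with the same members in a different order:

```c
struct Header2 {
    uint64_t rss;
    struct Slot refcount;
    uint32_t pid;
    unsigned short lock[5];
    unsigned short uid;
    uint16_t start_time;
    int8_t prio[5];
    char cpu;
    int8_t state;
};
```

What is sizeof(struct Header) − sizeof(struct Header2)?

Slot: @0: inode [4B, align 4] → 4; @4: n_entries [4B, align 4] → 8; @8: mtime [4B, align 4] → 12; @12: offset [4B, align 4] → 16; @16: crc [4B, align 4] → 20; size 20, align 4
@0: lock [10B, align 2] → 10
@10: cpu [1B, align 1] → 11
+1 pad (align 4)
@12: pid [4B, align 4] → 16
@16: prio [5B, align 1] → 21
+3 pad (align 4)
@24: refcount [20B, align 4] → 44
+4 pad (align 8)
@48: rss [8B, align 8] → 56
@56: state [1B, align 1] → 57
+1 pad (align 2)
@58: uid [2B, align 2] → 60
@60: start_time [2B, align 2] → 62
+2 tail pad (align 8)
size 64, align 8
— Header2 —
@0: rss [8B, align 8] → 8
@8: refcount [20B, align 4] → 28
@28: pid [4B, align 4] → 32
@32: lock [10B, align 2] → 42
@42: uid [2B, align 2] → 44
@44: start_time [2B, align 2] → 46
@46: prio [5B, align 1] → 51
@51: cpu [1B, align 1] → 52
@52: state [1B, align 1] → 53
+3 tail pad (align 8)
size 56, align 8
64 − 56 = 8

8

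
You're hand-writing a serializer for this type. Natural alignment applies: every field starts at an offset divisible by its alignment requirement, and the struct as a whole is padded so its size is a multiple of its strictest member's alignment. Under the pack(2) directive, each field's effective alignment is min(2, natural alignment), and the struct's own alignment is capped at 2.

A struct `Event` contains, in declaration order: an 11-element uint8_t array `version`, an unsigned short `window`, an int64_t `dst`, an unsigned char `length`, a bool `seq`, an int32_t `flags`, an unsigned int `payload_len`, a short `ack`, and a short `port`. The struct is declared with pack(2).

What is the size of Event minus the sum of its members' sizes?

@0: version [11B, align 1] → 11
+1 pad (align 2)
@12: window [2B, align 2] → 14
@14: dst [8B, align 2] → 22
@22: length [1B, align 1] → 23
@23: seq [1B, align 1] → 24
@24: flags [4B, align 2] → 28
@28: payload_len [4B, align 2] → 32
@32: ack [2B, align 2] → 34
@34: port [2B, align 2] → 36
size 36, align 2
data bytes 35, size 36 → padding 1

1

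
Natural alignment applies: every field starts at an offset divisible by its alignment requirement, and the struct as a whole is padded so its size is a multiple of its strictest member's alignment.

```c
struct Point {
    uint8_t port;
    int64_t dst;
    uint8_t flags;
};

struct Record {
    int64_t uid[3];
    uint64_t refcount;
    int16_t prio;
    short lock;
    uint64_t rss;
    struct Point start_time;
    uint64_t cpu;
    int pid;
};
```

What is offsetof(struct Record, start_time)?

48

Point: @0: port [1B, align 1] → 1; +7 pad (align 8); @8: dst [8B, align 8] → 16; @16: flags [1B, align 1] → 17; +7 tail pad (align 8); size 24, align 8
@0: uid [24B, align 8] → 24
@24: refcount [8B, align 8] → 32
@32: prio [2B, align 2] → 34
@34: lock [2B, align 2] → 36
+4 pad (align 8)
@40: rss [8B, align 8] → 48
@48: start_time [24B, align 8] → 72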